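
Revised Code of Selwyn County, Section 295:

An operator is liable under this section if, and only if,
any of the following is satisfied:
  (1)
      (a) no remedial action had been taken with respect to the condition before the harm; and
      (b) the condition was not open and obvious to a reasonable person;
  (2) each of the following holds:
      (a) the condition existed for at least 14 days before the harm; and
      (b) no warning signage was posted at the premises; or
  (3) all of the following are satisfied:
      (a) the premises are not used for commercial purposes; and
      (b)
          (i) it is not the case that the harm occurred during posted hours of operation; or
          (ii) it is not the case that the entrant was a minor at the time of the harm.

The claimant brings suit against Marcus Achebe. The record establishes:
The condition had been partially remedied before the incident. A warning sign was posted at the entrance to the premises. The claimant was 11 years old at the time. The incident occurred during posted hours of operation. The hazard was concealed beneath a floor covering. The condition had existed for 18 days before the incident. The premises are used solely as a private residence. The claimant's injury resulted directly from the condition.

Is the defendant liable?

No — not liable.

(a) no remedial action — not met.
(b) not open/obvious — satisfied.
(1): F AND T → false.
(a) condition ≥14 days old — holds.
(b) no signage posted — not satisfied.
(2): T AND F → false.
(a) not (commercial use) — holds.
(i) not (during posted hours) — fails.
(ii) not (entrant a minor) — not met.
(b): F OR F → false.
(3) = T AND F = false.
Overall: F OR F OR F → false.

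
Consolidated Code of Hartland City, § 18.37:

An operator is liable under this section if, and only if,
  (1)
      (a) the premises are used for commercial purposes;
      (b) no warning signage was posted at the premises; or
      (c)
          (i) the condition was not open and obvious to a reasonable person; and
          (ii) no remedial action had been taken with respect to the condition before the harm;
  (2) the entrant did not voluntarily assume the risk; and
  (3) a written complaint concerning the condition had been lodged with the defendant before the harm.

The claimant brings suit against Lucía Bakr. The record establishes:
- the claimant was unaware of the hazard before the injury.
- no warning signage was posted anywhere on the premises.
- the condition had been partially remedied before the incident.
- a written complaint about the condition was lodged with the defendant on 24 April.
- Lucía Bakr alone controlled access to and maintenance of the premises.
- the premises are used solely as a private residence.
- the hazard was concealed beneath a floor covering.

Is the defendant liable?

Yes — liable.

(a) commercial use — not satisfied.
(b) no signage posted — satisfied.
(i) not open/obvious — holds.
(ii) no remedial action — fails.
So (c) is not satisfied (T AND F).
(1) = F OR T OR F = true.
(2) no assumed risk — holds.
(3) complaint lodged — met.
So Overall is satisfied (T AND T AND T).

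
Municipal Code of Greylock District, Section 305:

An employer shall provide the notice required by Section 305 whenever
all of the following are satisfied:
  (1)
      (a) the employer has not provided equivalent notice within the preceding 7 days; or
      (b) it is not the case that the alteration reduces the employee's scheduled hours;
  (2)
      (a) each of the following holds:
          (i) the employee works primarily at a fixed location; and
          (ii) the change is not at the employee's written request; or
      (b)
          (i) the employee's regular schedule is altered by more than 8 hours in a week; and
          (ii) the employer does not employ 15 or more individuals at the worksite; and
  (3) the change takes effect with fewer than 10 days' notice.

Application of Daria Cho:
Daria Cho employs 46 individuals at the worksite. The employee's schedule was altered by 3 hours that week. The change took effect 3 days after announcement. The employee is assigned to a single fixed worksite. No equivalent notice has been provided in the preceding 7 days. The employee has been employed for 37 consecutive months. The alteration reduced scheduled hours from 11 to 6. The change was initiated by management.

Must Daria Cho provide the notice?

Yes — required.

(a) no recent notice — met.
(b) not (hours reduced) — not satisfied.
So (1) is satisfied (T OR F).
(i) fixed location — holds.
(ii) not employee-requested — holds.
(a) = T AND T = true.
(i) schedule shift > 8h — not satisfied.
(ii) not (≥ 15 at site) — fails.
(b): F AND F → false.
So (2) is satisfied (T OR F).
(3) < 10 days' notice — satisfied.
Overall: T AND T AND T → true.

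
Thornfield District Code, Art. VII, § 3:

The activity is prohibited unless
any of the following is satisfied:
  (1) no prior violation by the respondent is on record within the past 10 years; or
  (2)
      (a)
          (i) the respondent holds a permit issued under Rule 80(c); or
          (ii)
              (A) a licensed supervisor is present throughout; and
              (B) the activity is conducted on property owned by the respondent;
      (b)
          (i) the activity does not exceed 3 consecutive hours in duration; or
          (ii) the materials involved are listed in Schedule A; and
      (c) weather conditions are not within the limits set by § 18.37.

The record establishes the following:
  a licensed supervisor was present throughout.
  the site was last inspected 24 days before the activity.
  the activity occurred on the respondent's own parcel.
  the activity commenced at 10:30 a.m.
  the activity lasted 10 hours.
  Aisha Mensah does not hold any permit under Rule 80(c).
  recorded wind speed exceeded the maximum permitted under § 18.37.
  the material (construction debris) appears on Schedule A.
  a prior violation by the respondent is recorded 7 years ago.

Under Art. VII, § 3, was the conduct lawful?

(1) no prior violation — not met.
(i) holds permit — not met.
(A) supervisor present — met.
(B) own property — met.
(ii) = T AND T = true.
So (a) is satisfied (F OR T).
(i) ≤ 3 hrs duration — not satisfied.
(ii) Schedule A material — met.
(b) = F OR T = true.
(c) not (weather ok) — met.
So (2) is satisfied (T AND T AND T).
Overall: F OR T → true.

Yes — lawful.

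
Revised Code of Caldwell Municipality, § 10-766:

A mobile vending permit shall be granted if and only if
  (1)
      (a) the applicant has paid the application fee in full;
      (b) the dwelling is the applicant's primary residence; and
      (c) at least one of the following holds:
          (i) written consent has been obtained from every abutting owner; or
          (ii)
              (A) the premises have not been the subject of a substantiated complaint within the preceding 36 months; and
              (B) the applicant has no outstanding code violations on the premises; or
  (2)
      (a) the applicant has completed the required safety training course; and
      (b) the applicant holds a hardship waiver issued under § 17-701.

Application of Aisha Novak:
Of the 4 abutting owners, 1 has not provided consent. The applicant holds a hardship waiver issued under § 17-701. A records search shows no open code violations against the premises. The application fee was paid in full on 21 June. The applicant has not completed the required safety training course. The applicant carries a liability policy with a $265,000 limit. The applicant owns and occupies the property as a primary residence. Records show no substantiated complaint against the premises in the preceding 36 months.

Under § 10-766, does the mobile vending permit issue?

Yes — granted.

(a) fee paid — met.
(b) primary residence — met.
(i) all abutters consent — not satisfied.
(A) no complaint in 36 mo. — satisfied.
(B) no code violations — satisfied.
(ii) = T AND T = true.
So (c) is satisfied (F OR T).
(1) = T AND T AND T = true.
(a) safety training — not satisfied.
(b) hardship waiver — met.
(2): F AND T → false.
Overall = T OR F = true.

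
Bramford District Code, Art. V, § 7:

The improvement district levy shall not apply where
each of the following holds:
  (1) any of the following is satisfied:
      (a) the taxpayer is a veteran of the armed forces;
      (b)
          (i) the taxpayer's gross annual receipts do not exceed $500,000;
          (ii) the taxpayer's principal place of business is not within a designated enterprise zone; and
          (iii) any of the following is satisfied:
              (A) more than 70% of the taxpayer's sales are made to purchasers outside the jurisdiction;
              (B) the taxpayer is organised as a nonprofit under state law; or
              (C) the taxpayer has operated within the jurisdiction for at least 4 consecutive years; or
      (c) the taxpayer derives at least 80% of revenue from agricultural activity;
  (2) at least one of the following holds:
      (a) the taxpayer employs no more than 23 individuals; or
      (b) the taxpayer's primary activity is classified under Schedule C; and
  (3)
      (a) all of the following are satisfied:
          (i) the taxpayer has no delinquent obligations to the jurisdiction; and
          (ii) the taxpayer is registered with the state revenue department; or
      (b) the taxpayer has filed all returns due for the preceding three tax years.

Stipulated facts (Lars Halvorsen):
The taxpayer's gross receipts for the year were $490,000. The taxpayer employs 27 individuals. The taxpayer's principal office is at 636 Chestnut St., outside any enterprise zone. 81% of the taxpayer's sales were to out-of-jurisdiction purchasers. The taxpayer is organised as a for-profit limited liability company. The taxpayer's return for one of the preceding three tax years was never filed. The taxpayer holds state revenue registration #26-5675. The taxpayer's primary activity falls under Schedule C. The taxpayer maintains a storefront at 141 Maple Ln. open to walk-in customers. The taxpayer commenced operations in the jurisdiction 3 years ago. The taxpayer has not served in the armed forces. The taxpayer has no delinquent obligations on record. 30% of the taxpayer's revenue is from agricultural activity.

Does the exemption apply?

Yes — exempt.

(a) veteran — not satisfied.
(i) receipts ≤ $500,000 — holds.
(ii) not (in enterprise zone) — holds.
(A) >70% out-of-jur. sales — satisfied.
(B) nonprofit — fails.
(C) ≥ 4 yrs in jurisdiction — not met.
(iii) = T OR F OR F = true.
(b): T AND T AND T → true.
(c) ≥80% agricultural — not satisfied.
So (1) is satisfied (F OR T OR F).
(a) ≤ 23 employees — not satisfied.
(b) Schedule C activity — holds.
So (2) is satisfied (F OR T).
(i) no delinquency — met.
(ii) state-registered — met.
(a): T AND T → true.
(b) returns current — not satisfied.
(3) = T OR F = true.
So Overall is satisfied (T AND T AND T).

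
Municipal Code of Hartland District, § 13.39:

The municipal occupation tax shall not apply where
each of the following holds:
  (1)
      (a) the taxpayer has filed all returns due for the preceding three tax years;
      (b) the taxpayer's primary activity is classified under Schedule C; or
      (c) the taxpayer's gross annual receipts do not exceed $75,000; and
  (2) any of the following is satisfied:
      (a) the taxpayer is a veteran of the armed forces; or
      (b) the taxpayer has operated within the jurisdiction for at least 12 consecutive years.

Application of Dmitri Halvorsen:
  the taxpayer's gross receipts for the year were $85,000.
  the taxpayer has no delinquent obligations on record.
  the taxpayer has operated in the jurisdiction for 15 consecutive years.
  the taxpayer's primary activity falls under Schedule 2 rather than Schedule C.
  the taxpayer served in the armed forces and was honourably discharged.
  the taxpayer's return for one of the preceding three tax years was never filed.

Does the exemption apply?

(a) returns current — not satisfied.
(b) Schedule C activity — fails.
(c) receipts ≤ $75,000 — not met.
(1) = F OR F OR F = false.
(a) veteran — met.
(b) ≥ 12 yrs in jurisdiction — holds.
(2): T OR T → true.
So Overall is not satisfied (F AND T).

No — not exempt.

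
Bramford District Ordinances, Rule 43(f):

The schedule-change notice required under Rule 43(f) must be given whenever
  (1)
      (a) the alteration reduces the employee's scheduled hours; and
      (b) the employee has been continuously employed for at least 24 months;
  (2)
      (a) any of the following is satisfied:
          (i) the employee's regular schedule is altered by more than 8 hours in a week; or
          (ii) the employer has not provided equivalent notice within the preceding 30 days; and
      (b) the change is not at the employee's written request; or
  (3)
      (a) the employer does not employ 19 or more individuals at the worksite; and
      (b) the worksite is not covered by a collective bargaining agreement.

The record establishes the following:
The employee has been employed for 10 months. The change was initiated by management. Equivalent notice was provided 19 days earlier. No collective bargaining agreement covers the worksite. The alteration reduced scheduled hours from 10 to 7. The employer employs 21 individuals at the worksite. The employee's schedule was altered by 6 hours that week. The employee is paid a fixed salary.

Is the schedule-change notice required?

(a) hours reduced — holds.
(b) tenure ≥ 24 mo. — not satisfied.
So (1) is not satisfied (T AND F).
(i) schedule shift > 8h — not satisfied.
(ii) no recent notice — not met.
(a) = F OR F = false.
(b) not employee-requested — met.
(2) = F AND T = false.
(a) not (≥ 19 at site) — not satisfied.
(b) no CBA — met.
So (3) is not satisfied (F AND T).
So Overall is not satisfied (F OR F OR F).

No — not required.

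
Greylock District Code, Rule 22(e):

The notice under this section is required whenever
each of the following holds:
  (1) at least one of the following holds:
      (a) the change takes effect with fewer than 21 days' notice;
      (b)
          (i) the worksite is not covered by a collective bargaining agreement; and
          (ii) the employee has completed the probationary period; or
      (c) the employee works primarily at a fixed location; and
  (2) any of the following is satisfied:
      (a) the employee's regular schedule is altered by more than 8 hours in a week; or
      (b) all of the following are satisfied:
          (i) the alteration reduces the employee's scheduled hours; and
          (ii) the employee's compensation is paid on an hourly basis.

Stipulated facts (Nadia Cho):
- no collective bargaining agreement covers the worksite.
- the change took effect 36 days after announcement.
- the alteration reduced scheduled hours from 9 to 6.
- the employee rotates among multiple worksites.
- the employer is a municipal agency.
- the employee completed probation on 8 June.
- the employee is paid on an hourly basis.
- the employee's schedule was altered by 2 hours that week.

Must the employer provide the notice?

Yes — required.

(a) < 21 days' notice — not satisfied.
(i) no CBA — satisfied.
(ii) past probation — met.
So (b) is satisfied (T AND T).
(c) fixed location — not met.
So (1) is satisfied (F OR T OR F).
(a) schedule shift > 8h — not satisfied.
(i) hours reduced — satisfied.
(ii) hourly-paid — satisfied.
So (b) is satisfied (T AND T).
(2) = F OR T = true.
Overall: T AND T → true.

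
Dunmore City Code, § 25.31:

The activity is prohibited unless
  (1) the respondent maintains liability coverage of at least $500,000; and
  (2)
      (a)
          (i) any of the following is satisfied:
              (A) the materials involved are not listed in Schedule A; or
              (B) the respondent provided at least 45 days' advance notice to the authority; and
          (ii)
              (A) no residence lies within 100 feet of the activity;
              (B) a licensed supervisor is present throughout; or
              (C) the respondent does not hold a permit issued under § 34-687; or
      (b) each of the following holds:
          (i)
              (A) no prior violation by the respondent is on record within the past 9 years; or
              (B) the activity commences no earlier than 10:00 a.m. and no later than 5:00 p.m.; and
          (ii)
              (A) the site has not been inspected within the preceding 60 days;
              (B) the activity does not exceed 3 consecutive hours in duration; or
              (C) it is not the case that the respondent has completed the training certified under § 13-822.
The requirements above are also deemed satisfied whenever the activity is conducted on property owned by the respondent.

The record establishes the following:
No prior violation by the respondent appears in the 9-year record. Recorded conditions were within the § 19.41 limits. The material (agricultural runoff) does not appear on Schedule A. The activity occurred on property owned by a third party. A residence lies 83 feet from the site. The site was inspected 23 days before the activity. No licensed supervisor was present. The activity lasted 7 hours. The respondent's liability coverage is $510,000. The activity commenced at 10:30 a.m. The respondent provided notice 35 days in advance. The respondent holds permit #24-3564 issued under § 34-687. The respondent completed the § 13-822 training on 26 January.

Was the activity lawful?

No — unlawful.

(1) coverage ≥ $500,000 — holds.
(A) not (Schedule A material) — met.
(B) ≥45 days' notice — fails.
(i) = T OR F = true.
(A) no residence in 100 ft — not met.
(B) supervisor present — not satisfied.
(C) not (holds permit) — not satisfied.
So (ii) is not satisfied (F OR F OR F).
(a): T AND F → false.
(A) no prior violation — met.
(B) start within hours — met.
So (i) is satisfied (T OR T).
(A) not (site inspected) — not satisfied.
(B) ≤ 3 hrs duration — not satisfied.
(C) not (training certified) — not satisfied.
(ii) = F OR F OR F = false.
(b): T AND F → false.
So (2) is not satisfied (F OR F).
Overall = T AND F = false.
Exception (own property) — not satisfied.
Result: main false OR exception false → false.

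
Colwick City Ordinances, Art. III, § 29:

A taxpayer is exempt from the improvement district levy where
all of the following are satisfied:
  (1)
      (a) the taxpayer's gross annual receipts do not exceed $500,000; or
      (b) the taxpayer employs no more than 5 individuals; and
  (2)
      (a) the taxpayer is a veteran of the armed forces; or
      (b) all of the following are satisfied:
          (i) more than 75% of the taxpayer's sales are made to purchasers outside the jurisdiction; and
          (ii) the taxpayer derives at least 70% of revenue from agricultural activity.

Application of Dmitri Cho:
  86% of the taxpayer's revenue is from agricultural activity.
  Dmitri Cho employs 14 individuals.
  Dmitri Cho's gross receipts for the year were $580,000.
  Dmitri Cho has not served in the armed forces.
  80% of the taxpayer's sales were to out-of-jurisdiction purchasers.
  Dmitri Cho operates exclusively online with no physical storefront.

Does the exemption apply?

(a) receipts ≤ $500,000 — fails.
(b) ≤ 5 employees — not satisfied.
So (1) is not satisfied (F OR F).
(a) veteran — fails.
(i) >75% out-of-jur. sales — met.
(ii) ≥70% agricultural — holds.
(b): T AND T → true.
(2) = F OR T = true.
Overall: F AND T → false.

No — not exempt.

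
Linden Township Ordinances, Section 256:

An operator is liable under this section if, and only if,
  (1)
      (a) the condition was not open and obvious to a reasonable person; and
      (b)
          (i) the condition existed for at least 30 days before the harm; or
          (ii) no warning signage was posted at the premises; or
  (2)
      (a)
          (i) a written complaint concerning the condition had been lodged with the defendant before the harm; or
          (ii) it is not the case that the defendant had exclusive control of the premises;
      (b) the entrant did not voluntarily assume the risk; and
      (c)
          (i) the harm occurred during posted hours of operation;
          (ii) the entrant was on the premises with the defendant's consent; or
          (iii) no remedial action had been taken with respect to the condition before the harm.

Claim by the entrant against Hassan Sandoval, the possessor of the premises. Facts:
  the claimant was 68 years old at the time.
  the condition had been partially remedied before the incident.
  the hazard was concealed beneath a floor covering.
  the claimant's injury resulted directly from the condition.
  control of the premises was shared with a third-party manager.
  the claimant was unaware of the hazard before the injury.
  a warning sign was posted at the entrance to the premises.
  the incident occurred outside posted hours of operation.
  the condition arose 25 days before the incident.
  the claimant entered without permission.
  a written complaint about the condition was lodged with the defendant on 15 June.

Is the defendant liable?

(a) not open/obvious — met.
(i) condition ≥30 days old — not met.
(ii) no signage posted — not met.
(b) = F OR F = false.
So (1) is not satisfied (T AND F).
(i) complaint lodged — met.
(ii) not (exclusive control) — satisfied.
(a) = T OR T = true.
(b) no assumed risk — holds.
(i) during posted hours — not met.
(ii) consent to enter — fails.
(iii) no remedial action — fails.
So (c) is not satisfied (F OR F OR F).
(2): T AND T AND F → false.
Overall = F OR F = false.

No — not liable.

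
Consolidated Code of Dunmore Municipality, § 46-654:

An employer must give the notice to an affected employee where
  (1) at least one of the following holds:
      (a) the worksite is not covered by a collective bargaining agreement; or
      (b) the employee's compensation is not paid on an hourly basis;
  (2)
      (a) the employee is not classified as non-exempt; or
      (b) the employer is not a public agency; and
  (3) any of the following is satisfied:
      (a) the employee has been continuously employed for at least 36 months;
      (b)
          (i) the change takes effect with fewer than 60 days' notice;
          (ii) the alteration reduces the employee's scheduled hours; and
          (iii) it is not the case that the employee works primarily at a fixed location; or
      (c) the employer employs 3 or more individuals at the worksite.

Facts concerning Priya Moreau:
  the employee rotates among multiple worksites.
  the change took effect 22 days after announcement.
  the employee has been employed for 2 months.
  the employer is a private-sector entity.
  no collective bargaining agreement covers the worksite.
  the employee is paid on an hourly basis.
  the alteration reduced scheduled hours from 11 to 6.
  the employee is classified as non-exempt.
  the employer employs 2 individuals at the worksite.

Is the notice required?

Yes — required.

(a) no CBA — met.
(b) not (hourly-paid) — not satisfied.
(1) = T OR F = true.
(a) not (non-exempt) — not satisfied.
(b) not (public agency) — holds.
(2) = F OR T = true.
(a) tenure ≥ 36 mo. — fails.
(i) < 60 days' notice — met.
(ii) hours reduced — satisfied.
(iii) not (fixed location) — met.
So (b) is satisfied (T AND T AND T).
(c) ≥ 3 at site — not satisfied.
(3): F OR T OR F → true.
Overall = T AND T AND T = true.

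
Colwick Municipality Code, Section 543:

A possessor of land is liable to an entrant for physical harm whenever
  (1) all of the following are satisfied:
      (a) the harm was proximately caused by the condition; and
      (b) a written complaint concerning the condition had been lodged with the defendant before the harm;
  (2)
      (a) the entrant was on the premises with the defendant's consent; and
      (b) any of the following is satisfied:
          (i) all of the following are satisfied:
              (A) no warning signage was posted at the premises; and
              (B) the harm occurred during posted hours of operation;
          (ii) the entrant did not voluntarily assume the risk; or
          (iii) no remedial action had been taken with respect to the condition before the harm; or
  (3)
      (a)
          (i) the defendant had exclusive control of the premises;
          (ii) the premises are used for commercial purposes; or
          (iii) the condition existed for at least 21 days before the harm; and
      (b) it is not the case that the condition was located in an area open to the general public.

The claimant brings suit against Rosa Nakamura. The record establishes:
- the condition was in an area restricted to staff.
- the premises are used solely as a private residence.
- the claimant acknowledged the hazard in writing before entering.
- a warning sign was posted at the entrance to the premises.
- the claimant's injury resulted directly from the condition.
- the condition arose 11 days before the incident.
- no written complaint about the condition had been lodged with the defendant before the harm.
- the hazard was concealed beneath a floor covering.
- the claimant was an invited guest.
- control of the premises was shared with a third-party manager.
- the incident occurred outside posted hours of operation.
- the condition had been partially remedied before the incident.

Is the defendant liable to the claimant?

(a) proximate cause — met.
(b) complaint lodged — fails.
So (1) is not satisfied (T AND F).
(a) consent to enter — satisfied.
(A) no signage posted — not met.
(B) during posted hours — not met.
(i) = F AND F = false.
(ii) no assumed risk — not satisfied.
(iii) no remedial action — fails.
(b) = F OR F OR F = false.
(2) = T AND F = false.
(i) exclusive control — fails.
(ii) commercial use — not satisfied.
(iii) condition ≥21 days old — not met.
(a): F OR F OR F → false.
(b) not (public area) — satisfied.
So (3) is not satisfied (F AND T).
Overall: F OR F OR F → false.

No — not liable.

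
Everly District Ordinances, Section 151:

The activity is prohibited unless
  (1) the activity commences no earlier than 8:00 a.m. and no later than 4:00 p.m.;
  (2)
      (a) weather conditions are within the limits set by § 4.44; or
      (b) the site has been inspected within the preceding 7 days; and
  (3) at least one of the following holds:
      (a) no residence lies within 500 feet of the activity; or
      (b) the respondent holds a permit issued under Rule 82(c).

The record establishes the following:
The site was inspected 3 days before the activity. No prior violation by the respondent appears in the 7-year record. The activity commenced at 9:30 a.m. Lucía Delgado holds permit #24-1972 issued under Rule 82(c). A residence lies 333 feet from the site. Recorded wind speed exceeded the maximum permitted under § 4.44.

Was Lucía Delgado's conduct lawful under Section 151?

(1) start within hours — satisfied.
(a) weather ok — fails.
(b) site inspected — met.
So (2) is satisfied (F OR T).
(a) no residence in 500 ft — fails.
(b) holds permit — satisfied.
(3) = F OR T = true.
Overall: T AND T AND T → true.

Yes — lawful.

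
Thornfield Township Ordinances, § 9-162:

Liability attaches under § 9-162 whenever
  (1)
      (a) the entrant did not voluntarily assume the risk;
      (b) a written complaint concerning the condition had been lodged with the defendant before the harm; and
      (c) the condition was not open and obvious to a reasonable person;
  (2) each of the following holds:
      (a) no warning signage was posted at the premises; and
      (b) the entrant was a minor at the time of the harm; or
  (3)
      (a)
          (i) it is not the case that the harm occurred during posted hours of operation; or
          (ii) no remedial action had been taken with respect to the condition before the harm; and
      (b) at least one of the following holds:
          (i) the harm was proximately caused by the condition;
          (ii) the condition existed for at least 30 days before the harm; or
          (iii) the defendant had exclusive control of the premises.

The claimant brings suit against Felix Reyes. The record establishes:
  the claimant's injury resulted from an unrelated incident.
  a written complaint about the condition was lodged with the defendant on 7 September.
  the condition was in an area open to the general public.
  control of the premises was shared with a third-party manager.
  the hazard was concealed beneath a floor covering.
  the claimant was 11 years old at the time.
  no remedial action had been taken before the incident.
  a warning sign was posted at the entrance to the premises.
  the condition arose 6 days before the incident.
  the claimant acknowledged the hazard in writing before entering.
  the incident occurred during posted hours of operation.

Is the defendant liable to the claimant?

(a) no assumed risk — fails.
(b) complaint lodged — met.
(c) not open/obvious — satisfied.
(1) = F AND T AND T = false.
(a) no signage posted — fails.
(b) entrant a minor — satisfied.
(2): F AND T → false.
(i) not (during posted hours) — fails.
(ii) no remedial action — satisfied.
(a): F OR T → true.
(i) proximate cause — not satisfied.
(ii) condition ≥30 days old — fails.
(iii) exclusive control — not satisfied.
(b) = F OR F OR F = false.
So (3) is not satisfied (T AND F).
Overall = F OR F OR F = false.

No — not liable.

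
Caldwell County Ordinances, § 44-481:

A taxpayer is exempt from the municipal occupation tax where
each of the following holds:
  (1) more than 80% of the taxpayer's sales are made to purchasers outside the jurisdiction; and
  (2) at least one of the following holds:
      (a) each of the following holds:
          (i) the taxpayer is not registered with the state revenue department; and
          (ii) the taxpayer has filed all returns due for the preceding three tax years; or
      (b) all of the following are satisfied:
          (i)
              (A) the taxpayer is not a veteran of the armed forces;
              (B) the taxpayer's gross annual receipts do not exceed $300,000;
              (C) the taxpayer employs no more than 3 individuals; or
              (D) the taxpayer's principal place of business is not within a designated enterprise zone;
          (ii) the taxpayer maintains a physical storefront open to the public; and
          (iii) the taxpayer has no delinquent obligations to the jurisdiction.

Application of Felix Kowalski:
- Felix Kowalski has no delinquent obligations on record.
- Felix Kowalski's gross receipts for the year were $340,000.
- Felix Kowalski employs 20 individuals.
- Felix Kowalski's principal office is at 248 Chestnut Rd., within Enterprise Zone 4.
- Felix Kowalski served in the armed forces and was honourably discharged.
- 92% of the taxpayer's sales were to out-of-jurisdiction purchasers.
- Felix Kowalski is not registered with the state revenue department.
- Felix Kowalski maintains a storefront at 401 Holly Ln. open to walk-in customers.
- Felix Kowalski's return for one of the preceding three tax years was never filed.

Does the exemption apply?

(1) >80% out-of-jur. sales — holds.
(i) not (state-registered) — met.
(ii) returns current — not satisfied.
So (a) is not satisfied (T AND F).
(A) not (veteran) — fails.
(B) receipts ≤ $300,000 — not satisfied.
(C) ≤ 3 employees — not satisfied.
(D) not (in enterprise zone) — not satisfied.
(i) = F OR F OR F OR F = false.
(ii) has storefront — holds.
(iii) no delinquency — satisfied.
(b) = F AND T AND T = false.
(2): F OR F → false.
Overall = T AND F = false.

No — not exempt.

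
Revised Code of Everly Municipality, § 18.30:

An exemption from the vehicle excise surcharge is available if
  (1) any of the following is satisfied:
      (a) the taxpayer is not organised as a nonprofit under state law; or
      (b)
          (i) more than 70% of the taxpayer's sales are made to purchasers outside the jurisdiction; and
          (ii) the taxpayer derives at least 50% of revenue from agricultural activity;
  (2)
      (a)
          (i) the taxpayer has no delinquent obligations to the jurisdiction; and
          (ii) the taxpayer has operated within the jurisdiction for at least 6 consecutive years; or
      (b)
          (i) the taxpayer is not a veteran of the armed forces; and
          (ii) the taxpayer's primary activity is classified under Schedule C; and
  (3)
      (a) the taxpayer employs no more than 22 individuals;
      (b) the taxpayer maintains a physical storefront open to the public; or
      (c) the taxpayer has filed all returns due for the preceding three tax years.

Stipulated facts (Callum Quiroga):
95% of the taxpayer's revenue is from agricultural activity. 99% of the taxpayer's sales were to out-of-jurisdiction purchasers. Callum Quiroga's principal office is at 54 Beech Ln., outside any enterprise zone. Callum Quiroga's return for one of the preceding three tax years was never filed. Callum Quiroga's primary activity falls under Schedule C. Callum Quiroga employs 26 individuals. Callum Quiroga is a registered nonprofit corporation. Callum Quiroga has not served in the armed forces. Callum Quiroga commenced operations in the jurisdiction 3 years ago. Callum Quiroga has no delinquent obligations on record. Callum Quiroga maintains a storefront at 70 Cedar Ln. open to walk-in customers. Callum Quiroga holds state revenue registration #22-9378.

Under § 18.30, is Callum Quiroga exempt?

(a) not (nonprofit) — not met.
(i) >70% out-of-jur. sales — holds.
(ii) ≥50% agricultural — holds.
(b) = T AND T = true.
(1): F OR T → true.
(i) no delinquency — met.
(ii) ≥ 6 yrs in jurisdiction — not met.
(a): T AND F → false.
(i) not (veteran) — satisfied.
(ii) Schedule C activity — satisfied.
So (b) is satisfied (T AND T).
(2) = F OR T = true.
(a) ≤ 22 employees — not satisfied.
(b) has storefront — holds.
(c) returns current — not satisfied.
(3) = F OR T OR F = true.
So Overall is satisfied (T AND T AND T).

Yes — exempt.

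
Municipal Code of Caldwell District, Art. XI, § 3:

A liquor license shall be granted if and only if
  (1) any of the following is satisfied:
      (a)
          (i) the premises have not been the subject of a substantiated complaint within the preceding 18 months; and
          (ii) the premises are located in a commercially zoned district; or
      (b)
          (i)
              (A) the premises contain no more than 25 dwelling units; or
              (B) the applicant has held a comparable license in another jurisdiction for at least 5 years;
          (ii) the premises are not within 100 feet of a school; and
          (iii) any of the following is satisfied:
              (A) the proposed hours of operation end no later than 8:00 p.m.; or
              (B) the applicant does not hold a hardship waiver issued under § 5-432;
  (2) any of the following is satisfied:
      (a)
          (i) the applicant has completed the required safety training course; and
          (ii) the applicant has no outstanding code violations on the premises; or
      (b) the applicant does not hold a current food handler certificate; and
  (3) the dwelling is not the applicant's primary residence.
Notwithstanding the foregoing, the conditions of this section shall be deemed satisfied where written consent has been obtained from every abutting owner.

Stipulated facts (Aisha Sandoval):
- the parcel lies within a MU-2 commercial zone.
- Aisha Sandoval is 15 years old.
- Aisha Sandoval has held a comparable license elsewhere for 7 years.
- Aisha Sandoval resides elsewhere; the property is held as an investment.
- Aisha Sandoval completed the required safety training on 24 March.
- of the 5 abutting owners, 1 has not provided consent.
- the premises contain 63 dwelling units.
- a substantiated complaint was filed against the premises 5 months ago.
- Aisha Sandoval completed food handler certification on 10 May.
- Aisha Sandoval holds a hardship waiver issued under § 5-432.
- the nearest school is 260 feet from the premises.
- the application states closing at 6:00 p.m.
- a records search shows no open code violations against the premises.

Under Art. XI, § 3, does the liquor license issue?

Yes — granted.

(i) no complaint in 18 mo. — not met.
(ii) commercially zoned — satisfied.
(a) = F AND T = false.
(A) ≤ 25 units — not met.
(B) prior license ≥ 5 yr — met.
(i) = F OR T = true.
(ii) ≥100 ft from school — met.
(A) closes by 8 p.m. — met.
(B) not (hardship waiver) — not satisfied.
(iii) = T OR F = true.
(b): T AND T AND T → true.
So (1) is satisfied (F OR T).
(i) safety training — holds.
(ii) no code violations — met.
So (a) is satisfied (T AND T).
(b) not (food handler cert.) — fails.
So (2) is satisfied (T OR F).
(3) not (primary residence) — met.
Overall: T AND T AND T → true.
Exception (all abutters consent) — not satisfied.
Result: main true OR exception false → true.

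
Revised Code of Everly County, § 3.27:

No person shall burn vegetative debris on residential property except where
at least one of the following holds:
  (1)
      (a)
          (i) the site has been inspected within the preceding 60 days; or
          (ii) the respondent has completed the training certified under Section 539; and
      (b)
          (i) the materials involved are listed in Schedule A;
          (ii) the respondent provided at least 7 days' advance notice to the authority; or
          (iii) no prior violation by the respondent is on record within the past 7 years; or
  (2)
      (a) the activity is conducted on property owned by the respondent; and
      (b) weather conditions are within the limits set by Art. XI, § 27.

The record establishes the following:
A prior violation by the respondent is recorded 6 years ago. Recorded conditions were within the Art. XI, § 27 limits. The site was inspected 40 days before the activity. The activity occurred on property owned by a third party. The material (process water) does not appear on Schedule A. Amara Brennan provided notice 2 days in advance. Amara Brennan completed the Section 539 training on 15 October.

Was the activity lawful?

No — unlawful.

(i) site inspected — holds.
(ii) training certified — met.
(a): T OR T → true.
(i) Schedule A material — not met.
(ii) ≥7 days' notice — not satisfied.
(iii) no prior violation — fails.
(b) = F OR F OR F = false.
So (1) is not satisfied (T AND F).
(a) own property — not met.
(b) weather ok — met.
So (2) is not satisfied (F AND T).
Overall: F OR F → false.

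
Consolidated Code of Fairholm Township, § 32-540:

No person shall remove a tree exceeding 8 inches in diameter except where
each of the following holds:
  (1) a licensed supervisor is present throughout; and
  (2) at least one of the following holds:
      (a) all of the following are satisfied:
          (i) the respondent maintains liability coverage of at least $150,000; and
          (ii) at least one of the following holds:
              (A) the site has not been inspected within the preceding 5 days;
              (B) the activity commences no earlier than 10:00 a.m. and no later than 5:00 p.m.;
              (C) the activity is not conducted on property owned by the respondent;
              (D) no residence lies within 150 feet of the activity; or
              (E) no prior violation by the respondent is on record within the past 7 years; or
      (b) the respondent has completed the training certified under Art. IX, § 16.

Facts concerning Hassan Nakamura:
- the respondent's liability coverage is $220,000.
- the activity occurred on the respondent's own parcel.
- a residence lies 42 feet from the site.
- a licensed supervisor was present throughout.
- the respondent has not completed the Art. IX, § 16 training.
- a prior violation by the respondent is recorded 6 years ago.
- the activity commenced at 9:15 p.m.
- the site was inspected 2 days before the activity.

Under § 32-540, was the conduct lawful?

No — unlawful.

(1) supervisor present — holds.
(i) coverage ≥ $150,000 — satisfied.
(A) not (site inspected) — fails.
(B) start within hours — not met.
(C) not (own property) — fails.
(D) no residence in 150 ft — not satisfied.
(E) no prior violation — fails.
So (ii) is not satisfied (F OR F OR F OR F OR F).
(a) = T AND F = false.
(b) training certified — fails.
(2) = F OR F = false.
So Overall is not satisfied (T AND F).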